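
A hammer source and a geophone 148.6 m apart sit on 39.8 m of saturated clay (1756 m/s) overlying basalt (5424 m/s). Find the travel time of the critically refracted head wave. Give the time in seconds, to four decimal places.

θ_c = arcsin(V₁/V₂) = arcsin(1756/5424) = 18.89°, cos θ_c = 0.9461.
Intercept time tᵢ = 2h cos θ_c / V₁ = 2·39.8·0.9461/1756 = 0.04289 s.
t = x/V₂ + tᵢ = 148.6/5424 + 0.04289 = 0.07029 s.

0.0703 s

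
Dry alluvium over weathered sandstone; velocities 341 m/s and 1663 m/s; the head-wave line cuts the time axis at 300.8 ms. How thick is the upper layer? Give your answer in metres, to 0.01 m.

θ_c = arcsin(341/1663) = 11.83°; cos θ_c = 0.9788.
tᵢ = 2h cos θ_c/V₁ ⇒ h = tᵢ·V₁/(2 cos θ_c) = 0.3008·341/(2·0.9788) = 52.40 m.

52.40 m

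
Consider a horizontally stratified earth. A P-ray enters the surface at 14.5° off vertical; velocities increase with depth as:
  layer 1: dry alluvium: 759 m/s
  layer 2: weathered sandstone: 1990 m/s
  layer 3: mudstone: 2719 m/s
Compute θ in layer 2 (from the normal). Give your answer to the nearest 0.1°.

41.0°

Ray parameter p = sin 14.5° / 759 = 3.2988e-04 s/m.
sin θ_2 = p·V_2 = 3.2988e-04 × 1990 = 0.6565.
θ_2 = arcsin 0.6565 = 41.03°.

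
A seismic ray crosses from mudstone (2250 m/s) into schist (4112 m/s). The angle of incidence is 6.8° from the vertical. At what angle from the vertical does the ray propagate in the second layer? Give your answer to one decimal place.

12.5°

sin θ₁/V₁ = sin θ₂/V₂ ⇒ sin θ₂ = 4112·sin 6.8°/2250 = 4112·0.1184/2250 = 0.2164.
θ₂ = arcsin 0.2164 = 12.50° from the normal.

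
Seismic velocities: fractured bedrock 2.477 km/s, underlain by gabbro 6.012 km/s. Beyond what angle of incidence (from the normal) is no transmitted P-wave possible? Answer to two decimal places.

24.33°

At critical incidence the refracted ray runs along the interface (θ₂ = 90°), so sin θ_c = V₁/V₂.
θ_c = arcsin(2.477/6.012) = arcsin 0.4120 = 24.33°.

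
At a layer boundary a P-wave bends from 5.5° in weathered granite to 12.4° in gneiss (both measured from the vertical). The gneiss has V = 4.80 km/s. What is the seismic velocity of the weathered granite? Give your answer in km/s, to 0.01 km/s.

2.14 km/s

sin 5.5° = 0.0958; sin 12.4° = 0.2147.
V₁ = V₂·(sin θ₁/sin θ₂) = 4.80·(0.0958/0.2147) = 2.14 km/s.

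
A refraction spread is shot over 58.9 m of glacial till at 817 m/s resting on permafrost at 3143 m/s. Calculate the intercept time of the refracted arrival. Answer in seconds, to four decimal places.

tᵢ = 2h·√(V₂²−V₁²)/(V₁V₂).
√(V₂²−V₁²) = √(3143²−817²) = 3035.0 m/s.
tᵢ = 2·58.9·3035.0/(817·3143) = 0.13923 s.

0.1392 s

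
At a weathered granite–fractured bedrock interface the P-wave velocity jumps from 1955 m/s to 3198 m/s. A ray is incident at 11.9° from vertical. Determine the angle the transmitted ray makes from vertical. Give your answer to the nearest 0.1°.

19.7°

Snell's law: sin θ₂ = (V₂/V₁)·sin θ₁ = (3198/1955)·sin 11.9° = 0.3373.
θ₂ = arcsin 0.3373 = 19.71° from the normal.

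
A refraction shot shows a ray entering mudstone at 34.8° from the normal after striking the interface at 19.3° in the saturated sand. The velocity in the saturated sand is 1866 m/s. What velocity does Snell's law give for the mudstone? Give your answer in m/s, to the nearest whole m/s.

Snell's law: sin 19.3°/V₁ = sin 34.8°/V₂.
V₂ = V₁·sin 34.8°/sin 19.3° = 1866 × 1.7267 = 3222.10 m/s.

3222 m/s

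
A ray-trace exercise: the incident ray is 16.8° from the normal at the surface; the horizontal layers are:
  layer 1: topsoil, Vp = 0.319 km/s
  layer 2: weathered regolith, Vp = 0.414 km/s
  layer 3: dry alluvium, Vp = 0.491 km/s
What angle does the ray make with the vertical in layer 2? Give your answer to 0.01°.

22.03°

Snell's law across each interface conserves sin θ / V, so sin θ_2 = V_2·sin θ₁/V₁.
sin θ_2 = 0.414 × sin 16.8° / 0.319 = 0.3751.
θ_2 = arcsin 0.3751 = 22.03°.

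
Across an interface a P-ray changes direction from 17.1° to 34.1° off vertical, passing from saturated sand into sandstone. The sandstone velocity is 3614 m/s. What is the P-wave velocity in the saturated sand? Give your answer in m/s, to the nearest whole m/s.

1895 m/s

sin 17.1° = 0.2940; sin 34.1° = 0.5606.
V₁ = V₂·(sin θ₁/sin θ₂) = 3614·(0.2940/0.5606) = 1895.45 m/s.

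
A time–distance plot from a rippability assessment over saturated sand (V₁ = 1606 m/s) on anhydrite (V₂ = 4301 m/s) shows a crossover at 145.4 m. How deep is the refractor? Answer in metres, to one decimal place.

h = (x_cross/2)·√((V₂−V₁)/(V₂+V₁)).
(V₂−V₁)/(V₂+V₁) = (4301−1606)/(4301+1606) = 0.4562; √ = 0.6755.
h = (145.4/2)·0.6755 = 49.11 m.

49.1 m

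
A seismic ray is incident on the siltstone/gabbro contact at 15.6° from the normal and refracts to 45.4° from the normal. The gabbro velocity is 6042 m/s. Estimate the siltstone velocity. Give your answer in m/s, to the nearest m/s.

Snell's law: sin 15.6°/V₁ = sin 45.4°/V₂.
V₁ = V₂·sin 15.6°/sin 45.4° = 6042 × 0.3777 = 2281.96 m/s.

2282 m/s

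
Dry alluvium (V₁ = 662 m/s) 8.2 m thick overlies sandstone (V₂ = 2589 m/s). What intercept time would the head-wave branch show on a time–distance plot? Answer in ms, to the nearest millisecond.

θ_c = arcsin(V₁/V₂) = arcsin(662/2589) = 14.81°; cos θ_c = 0.9668.
tᵢ = 2h·cos θ_c / V₁ = 2·8.2·0.9668 / 662 = 0.02395 s.

24 ms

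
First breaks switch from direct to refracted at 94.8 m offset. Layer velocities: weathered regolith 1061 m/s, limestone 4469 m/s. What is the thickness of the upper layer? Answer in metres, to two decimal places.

x_cross = 2h·√((V₂+V₁)/(V₂−V₁)) → h = x_cross / (2·√((V₂+V₁)/(V₂−V₁))).
√((V₂+V₁)/(V₂−V₁)) = √((4469+1061)/(4469−1061)) = 1.2738.
h = 94.8 / (2·1.2738) = 37.21 m.

37.21 m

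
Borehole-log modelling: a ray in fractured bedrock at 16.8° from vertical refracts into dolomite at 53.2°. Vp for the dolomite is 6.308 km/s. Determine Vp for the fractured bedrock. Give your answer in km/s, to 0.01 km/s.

2.28 km/s

Snell's law: sin 16.8°/V₁ = sin 53.2°/V₂.
V₁ = V₂·sin 16.8°/sin 53.2° = 6.308 × 0.3610 = 2.28 km/s.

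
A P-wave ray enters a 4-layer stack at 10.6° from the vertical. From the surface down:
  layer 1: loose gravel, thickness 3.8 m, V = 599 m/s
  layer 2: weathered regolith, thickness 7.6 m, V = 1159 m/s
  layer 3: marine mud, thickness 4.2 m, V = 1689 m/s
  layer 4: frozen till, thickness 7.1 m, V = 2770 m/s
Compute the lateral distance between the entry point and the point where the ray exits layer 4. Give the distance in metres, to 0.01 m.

Apply Snell's law at each interface; in layer i the horizontal offset is hᵢ·tan θᵢ.
Layer 1: θ = 10.60°; offset = 3.8·tan 10.60° = 0.7112 m.
Layer 2: sin θ = 1159·sin 10.6°/599 = 0.3559, θ = 20.85°; offset = 7.6·tan 20.85° = 2.8946 m.
Layer 3: sin θ = 1689·sin 10.6°/599 = 0.5187, θ = 31.24°; offset = 4.2·tan 31.24° = 2.5480 m.
Layer 4: sin θ = 2770·sin 10.6°/599 = 0.8507, θ = 58.28°; offset = 7.1·tan 58.28° = 11.4885 m.
Total horizontal offset = 17.6423 m.

17.64 m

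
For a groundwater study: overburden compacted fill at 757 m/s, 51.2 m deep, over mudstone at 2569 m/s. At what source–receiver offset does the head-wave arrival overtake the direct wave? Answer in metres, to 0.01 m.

x_cross = 2h·√((V₂+V₁)/(V₂−V₁)).
(V₂+V₁)/(V₂−V₁) = (2569+757)/(2569−757) = 1.8355; √ = 1.3548.
x_cross = 2·51.2·1.3548 = 138.73 m.

138.73 m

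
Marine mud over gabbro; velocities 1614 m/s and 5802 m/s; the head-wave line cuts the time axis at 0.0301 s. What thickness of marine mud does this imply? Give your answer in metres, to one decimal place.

25.3 m

h = tᵢ·V₁·V₂ / (2·√(V₂²−V₁²)).
√(V₂²−V₁²) = √(5802² − 1614²) = 5573.0 m/s.
h = 0.0301 s × 1614 × 5802 / (2 × 5573.0) = 25.29 m.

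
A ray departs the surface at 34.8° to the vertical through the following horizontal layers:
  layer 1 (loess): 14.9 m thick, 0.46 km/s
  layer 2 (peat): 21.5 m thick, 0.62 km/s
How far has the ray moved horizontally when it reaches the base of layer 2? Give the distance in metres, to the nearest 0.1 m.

36.2 m

Apply Snell's law at each interface; in layer i the horizontal offset is hᵢ·tan θᵢ.
Layer 1: θ = 34.80°; offset = 14.9·tan 34.80° = 10.356 m.
Layer 2: sin θ = 0.62·sin 34.8°/0.46 = 0.7692, θ = 50.28°; offset = 21.5·tan 50.28° = 25.882 m.
Summing the layer offsets gives 36.238 m.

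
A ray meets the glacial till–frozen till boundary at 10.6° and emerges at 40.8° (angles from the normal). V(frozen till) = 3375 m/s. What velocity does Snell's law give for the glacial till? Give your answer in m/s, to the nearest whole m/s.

950 m/s

sin 10.6° = 0.1840; sin 40.8° = 0.6534.
V₁ = V₂·(sin θ₁/sin θ₂) = 3375·(0.1840/0.6534) = 950.13 m/s.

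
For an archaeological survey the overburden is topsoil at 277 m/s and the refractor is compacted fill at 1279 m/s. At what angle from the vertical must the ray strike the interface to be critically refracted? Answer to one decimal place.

12.5°

At critical incidence the refracted ray runs along the interface (θ₂ = 90°), so sin θ_c = V₁/V₂.
θ_c = arcsin(277/1279) = arcsin 0.2166 = 12.51°.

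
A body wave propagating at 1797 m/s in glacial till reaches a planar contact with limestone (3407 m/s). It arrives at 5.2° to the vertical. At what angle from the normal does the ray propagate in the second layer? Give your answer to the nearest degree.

Snell's law: sin θ₂ = (V₂/V₁)·sin θ₁ = (3407/1797)·sin 5.2° = 0.1718.
θ₂ = arcsin 0.1718 = 9.89° from the normal.

10°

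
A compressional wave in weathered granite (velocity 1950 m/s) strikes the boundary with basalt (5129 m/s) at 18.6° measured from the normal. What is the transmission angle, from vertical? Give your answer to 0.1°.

Snell's law: sin θ₂ = (V₂/V₁)·sin θ₁ = (5129/1950)·sin 18.6° = 0.8389.
θ₂ = sin⁻¹(0.8389) = 57.03° (from vertical).

57.0°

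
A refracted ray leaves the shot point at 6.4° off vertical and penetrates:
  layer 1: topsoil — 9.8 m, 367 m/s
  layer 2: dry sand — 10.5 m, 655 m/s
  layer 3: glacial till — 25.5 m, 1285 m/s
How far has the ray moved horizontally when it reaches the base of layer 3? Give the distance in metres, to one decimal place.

14.0 m

p = sin θ₁/V₁ = sin 6.4°/367 = 3.0373e-04 s/m is conserved through the stack.
Layer 1: θ = 6.40°; offset = 9.8·tan 6.40° = 1.099 m.
Layer 2: sin θ = p·655 = 0.1989 → θ = 11.48°; offset = 10.5·tan 11.48° = 2.132 m.
Layer 3: sin θ = p·1285 = 0.3903 → θ = 22.97°; offset = 25.5·tan 22.97° = 10.810 m.
Total horizontal offset = 14.041 m.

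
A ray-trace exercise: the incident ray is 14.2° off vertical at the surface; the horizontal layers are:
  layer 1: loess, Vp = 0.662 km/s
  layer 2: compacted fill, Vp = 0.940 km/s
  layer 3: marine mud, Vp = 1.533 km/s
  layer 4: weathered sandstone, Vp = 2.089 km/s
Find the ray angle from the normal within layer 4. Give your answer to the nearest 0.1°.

Ray parameter p = sin 14.2° / 0.662 = 3.7055e-01 s/km.
sin θ_4 = p·V_4 = 3.7055e-01 × 2.089 = 0.7741.
θ_4 = arcsin 0.7741 = 50.72°.

50.7°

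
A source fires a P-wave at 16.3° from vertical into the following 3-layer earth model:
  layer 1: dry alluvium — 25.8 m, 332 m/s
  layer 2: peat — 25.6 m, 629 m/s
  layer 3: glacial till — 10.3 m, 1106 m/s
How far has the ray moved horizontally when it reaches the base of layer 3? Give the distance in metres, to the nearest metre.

p = sin θ₁/V₁ = sin 16.3°/332 = 8.4538e-04 s/m is conserved through the stack.
Layer 1: θ = 16.30°; offset = 25.8·tan 16.30° = 7.544 m.
Layer 2: sin θ = p·629 = 0.5317 → θ = 32.12°; offset = 25.6·tan 32.12° = 16.073 m.
Layer 3: sin θ = p·1106 = 0.9350 → θ = 69.23°; offset = 10.3·tan 69.23° = 27.153 m.
Σ offsets = 50.771 m.

51 m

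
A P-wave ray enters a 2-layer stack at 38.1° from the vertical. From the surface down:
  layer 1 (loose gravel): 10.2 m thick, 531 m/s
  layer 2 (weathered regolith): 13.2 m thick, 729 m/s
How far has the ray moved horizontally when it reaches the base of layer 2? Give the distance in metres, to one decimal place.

29.0 m

Apply Snell's law at each interface; in layer i the horizontal offset is hᵢ·tan θᵢ.
Layer 1: θ = 38.10°; offset = 10.2·tan 38.10° = 7.998 m.
Layer 2: sin θ = 729·sin 38.1°/531 = 0.8471, θ = 57.90°; offset = 13.2·tan 57.90° = 21.042 m.
Summing the layer offsets gives 29.040 m.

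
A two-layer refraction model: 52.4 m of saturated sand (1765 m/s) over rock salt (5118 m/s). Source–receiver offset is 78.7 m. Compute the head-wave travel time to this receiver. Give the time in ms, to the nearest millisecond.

t = x/V₂ + 2h·√(V₂²−V₁²)/(V₁V₂).
√(V₂²−V₁²) = √(5118²−1765²) = 4804.0 m/s; delay term = 2·52.4·4804.0/(1765·5118) = 0.05573 s.
t = 78.7/5118 + 0.05573 = 0.07111 s.

71 ms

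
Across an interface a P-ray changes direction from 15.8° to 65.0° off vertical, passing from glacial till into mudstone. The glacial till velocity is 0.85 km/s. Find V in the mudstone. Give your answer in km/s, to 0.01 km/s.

Snell's law: sin 15.8°/V₁ = sin 65.0°/V₂.
V₂ = V₁·sin 65.0°/sin 15.8° = 0.85 × 3.3286 = 2.83 km/s.

2.83 km/s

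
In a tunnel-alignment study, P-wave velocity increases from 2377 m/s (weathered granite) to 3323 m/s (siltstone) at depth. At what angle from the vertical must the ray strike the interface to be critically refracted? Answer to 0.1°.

At critical incidence the refracted ray runs along the interface (θ₂ = 90°), so sin θ_c = V₁/V₂.
θ_c = arcsin(2377/3323) = arcsin 0.7153 = 45.67°.

45.7°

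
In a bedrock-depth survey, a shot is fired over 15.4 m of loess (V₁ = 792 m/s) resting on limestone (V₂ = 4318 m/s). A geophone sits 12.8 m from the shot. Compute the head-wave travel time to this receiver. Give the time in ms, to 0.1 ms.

θ_c = arcsin(V₁/V₂) = arcsin(792/4318) = 10.57°, cos θ_c = 0.9830.
Intercept time tᵢ = 2h cos θ_c / V₁ = 2·15.4·0.9830/792 = 0.03823 s.
t = x/V₂ + tᵢ = 12.8/4318 + 0.03823 = 0.04119 s.

41.2 ms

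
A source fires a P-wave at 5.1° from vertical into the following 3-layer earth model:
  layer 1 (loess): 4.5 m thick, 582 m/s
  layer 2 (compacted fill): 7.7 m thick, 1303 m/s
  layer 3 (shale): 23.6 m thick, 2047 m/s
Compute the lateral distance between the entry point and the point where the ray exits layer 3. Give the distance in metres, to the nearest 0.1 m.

Apply Snell's law at each interface; in layer i the horizontal offset is hᵢ·tan θᵢ.
Layer 1: θ = 5.10°; offset = 4.5·tan 5.10° = 0.402 m.
Layer 2: sin θ = 1303·sin 5.1°/582 = 0.1990, θ = 11.48°; offset = 7.7·tan 11.48° = 1.564 m.
Layer 3: sin θ = 2047·sin 5.1°/582 = 0.3127, θ = 18.22°; offset = 23.6·tan 18.22° = 7.768 m.
Σ offsets = 9.734 m.

9.7 m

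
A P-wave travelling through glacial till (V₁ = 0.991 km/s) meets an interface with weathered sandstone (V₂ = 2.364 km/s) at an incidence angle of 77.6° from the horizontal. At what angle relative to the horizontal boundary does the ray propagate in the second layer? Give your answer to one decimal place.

59.2°

Convert to the normal: θ₁ = 90° − 77.6° = 12.4°.
sin θ₁/V₁ = sin θ₂/V₂ ⇒ sin θ₂ = 2.364·sin 12.4°/0.991 = 2.364·0.2147/0.991 = 0.5122.
θ₂ = sin⁻¹(0.5122) = 30.81° (from vertical).
From the interface: 90° − 30.81° = 59.19°.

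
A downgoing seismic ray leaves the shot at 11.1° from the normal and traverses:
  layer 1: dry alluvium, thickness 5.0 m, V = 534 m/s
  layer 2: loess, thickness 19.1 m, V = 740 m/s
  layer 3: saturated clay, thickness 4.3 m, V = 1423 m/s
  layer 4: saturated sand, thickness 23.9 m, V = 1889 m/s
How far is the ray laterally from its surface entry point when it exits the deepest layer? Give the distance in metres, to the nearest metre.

31 m

Apply Snell's law at each interface; in layer i the horizontal offset is hᵢ·tan θᵢ.
Layer 1: θ = 11.10°; offset = 5.0·tan 11.10° = 0.981 m.
Layer 2: sin θ = 740·sin 11.1°/534 = 0.2668, θ = 15.47°; offset = 19.1·tan 15.47° = 5.287 m.
Layer 3: sin θ = 1423·sin 11.1°/534 = 0.5130, θ = 30.87°; offset = 4.3·tan 30.87° = 2.570 m.
Layer 4: sin θ = 1889·sin 11.1°/534 = 0.6810, θ = 42.92°; offset = 23.9·tan 42.92° = 22.229 m.
Summing the layer offsets gives 31.067 m.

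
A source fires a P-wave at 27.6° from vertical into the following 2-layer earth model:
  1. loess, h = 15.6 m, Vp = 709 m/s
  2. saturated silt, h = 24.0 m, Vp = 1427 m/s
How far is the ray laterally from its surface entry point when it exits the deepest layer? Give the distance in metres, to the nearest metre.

Apply Snell's law at each interface; in layer i the horizontal offset is hᵢ·tan θᵢ.
Layer 1: θ = 27.60°; offset = 15.6·tan 27.60° = 8.155 m.
Layer 2: sin θ = 1427·sin 27.6°/709 = 0.9325, θ = 68.82°; offset = 24.0·tan 68.82° = 61.952 m.
Total horizontal offset = 70.107 m.

70 m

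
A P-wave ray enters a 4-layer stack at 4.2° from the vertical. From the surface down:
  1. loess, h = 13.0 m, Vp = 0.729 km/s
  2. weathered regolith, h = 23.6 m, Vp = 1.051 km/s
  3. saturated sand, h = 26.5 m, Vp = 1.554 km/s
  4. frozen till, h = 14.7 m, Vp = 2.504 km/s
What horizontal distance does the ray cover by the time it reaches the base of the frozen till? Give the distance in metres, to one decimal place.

Apply Snell's law at each interface; in layer i the horizontal offset is hᵢ·tan θᵢ.
Layer 1: θ = 4.20°; offset = 13.0·tan 4.20° = 0.955 m.
Layer 2: sin θ = 1.051·sin 4.2°/0.729 = 0.1056, θ = 6.06°; offset = 23.6·tan 6.06° = 2.506 m.
Layer 3: sin θ = 1.554·sin 4.2°/0.729 = 0.1561, θ = 8.98°; offset = 26.5·tan 8.98° = 4.189 m.
Layer 4: sin θ = 2.504·sin 4.2°/0.729 = 0.2516, θ = 14.57°; offset = 14.7·tan 14.57° = 3.821 m.
Total horizontal offset = 11.470 m.

11.5 m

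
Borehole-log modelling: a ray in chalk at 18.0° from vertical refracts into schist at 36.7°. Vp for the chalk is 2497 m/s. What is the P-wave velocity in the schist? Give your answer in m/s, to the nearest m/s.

4829 m/s

sin 18.0° = 0.3090; sin 36.7° = 0.5976.
V₂ = V₁·(sin θ₂/sin θ₁) = 2497·(0.5976/0.3090) = 4829.09 m/s.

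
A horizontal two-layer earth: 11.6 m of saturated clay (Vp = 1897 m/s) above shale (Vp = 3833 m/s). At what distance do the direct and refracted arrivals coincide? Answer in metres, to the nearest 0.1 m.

39.9 m

θ_c = arcsin(1897/3833) = 29.66°, so cos θ_c = 0.8689 and tᵢ = 2h cos θ_c/V₁ = 0.0106 s.
At crossover x/V₁ = x/V₂ + tᵢ ⇒ x = tᵢ/(1/V₁ − 1/V₂) = 0.01063/(5.2715e-04 − 2.6089e-04) = 39.91 m.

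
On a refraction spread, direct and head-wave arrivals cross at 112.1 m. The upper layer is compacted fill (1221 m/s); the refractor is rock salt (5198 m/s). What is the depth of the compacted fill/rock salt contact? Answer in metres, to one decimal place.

44.1 m

h = (x_cross/2)·√((V₂−V₁)/(V₂+V₁)).
(V₂−V₁)/(V₂+V₁) = (5198−1221)/(5198+1221) = 0.6196; √ = 0.7871.
h = (112.1/2)·0.7871 = 44.12 m.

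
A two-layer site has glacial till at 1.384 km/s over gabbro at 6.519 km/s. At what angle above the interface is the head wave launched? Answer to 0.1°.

Critical incidence: sin θ_c = V₁/V₂ = 1.384/6.519 = 0.2123.
θ_c = arcsin 0.2123 = 12.26°.
Measured from the interface: 90° − 12.26° = 77.74°.

77.7°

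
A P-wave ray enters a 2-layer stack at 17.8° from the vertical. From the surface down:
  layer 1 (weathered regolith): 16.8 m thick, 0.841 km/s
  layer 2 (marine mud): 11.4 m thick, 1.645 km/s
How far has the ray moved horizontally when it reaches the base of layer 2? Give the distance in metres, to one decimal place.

13.9 m

Apply Snell's law at each interface; in layer i the horizontal offset is hᵢ·tan θᵢ.
Layer 1: θ = 17.80°; offset = 16.8·tan 17.80° = 5.394 m.
Layer 2: sin θ = 1.645·sin 17.8°/0.841 = 0.5979, θ = 36.72°; offset = 11.4·tan 36.72° = 8.504 m.
Σ offsets = 13.898 m.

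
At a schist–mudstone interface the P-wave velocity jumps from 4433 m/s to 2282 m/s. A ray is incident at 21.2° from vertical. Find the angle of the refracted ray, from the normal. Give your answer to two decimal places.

10.73°

sin θ₁/V₁ = sin θ₂/V₂ ⇒ sin θ₂ = 2282·sin 21.2°/4433 = 2282·0.3616/4433 = 0.1862.
θ₂ = arcsin 0.1862 = 10.73° from the normal.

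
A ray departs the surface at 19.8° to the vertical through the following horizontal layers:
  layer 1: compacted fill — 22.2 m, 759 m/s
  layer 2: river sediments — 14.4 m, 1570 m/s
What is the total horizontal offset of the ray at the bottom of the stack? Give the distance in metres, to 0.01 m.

Apply Snell's law at each interface; in layer i the horizontal offset is hᵢ·tan θᵢ.
Layer 1: θ = 19.80°; offset = 22.2·tan 19.80° = 7.9925 m.
Layer 2: sin θ = 1570·sin 19.8°/759 = 0.7007, θ = 44.48°; offset = 14.4·tan 44.48° = 14.1419 m.
Summing the layer offsets gives 22.1344 m.

22.13 m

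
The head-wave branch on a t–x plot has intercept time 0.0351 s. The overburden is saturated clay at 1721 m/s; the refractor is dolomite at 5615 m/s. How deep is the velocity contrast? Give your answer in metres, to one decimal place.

θ_c = arcsin(1721/5615) = 17.85°; cos θ_c = 0.9519.
tᵢ = 2h cos θ_c/V₁ ⇒ h = tᵢ·V₁/(2 cos θ_c) = 0.0351·1721/(2·0.9519) = 31.73 m.

31.7 m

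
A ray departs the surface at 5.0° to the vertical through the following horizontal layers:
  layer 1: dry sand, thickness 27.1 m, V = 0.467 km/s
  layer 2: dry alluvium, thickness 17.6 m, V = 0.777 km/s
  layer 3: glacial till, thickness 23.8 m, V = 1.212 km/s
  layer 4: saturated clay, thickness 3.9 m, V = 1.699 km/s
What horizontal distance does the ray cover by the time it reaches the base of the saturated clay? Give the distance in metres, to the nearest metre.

12 m

p = sin θ₁/V₁ = sin 5.0°/0.467 = 1.8663e-01 s/km is conserved through the stack.
Layer 1: θ = 5.00°; offset = 27.1·tan 5.00° = 2.371 m.
Layer 2: sin θ = p·0.777 = 0.1450 → θ = 8.34°; offset = 17.6·tan 8.34° = 2.579 m.
Layer 3: sin θ = p·1.212 = 0.2262 → θ = 13.07°; offset = 23.8·tan 13.07° = 5.527 m.
Layer 4: sin θ = p·1.699 = 0.3171 → θ = 18.49°; offset = 3.9·tan 18.49° = 1.304 m.
Σ offsets = 11.781 m.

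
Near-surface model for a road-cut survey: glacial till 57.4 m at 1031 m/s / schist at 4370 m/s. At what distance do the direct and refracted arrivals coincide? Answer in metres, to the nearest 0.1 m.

146.0 m

θ_c = arcsin(1031/4370) = 13.65°, so cos θ_c = 0.9718 and tᵢ = 2h cos θ_c/V₁ = 0.1082 s.
At crossover x/V₁ = x/V₂ + tᵢ ⇒ x = tᵢ/(1/V₁ − 1/V₂) = 0.10820/(9.6993e-04 − 2.2883e-04) = 146.01 m.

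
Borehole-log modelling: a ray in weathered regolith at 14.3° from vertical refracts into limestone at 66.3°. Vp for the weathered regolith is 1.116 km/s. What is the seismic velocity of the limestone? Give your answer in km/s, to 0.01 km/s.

Snell's law: sin 14.3°/V₁ = sin 66.3°/V₂.
V₂ = V₁·sin 66.3°/sin 14.3° = 1.116 × 3.7072 = 4.14 km/s.

4.14 km/s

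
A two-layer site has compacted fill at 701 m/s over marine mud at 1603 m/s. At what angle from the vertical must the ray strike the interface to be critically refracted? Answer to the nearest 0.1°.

25.9°

At critical incidence the refracted ray runs along the interface (θ₂ = 90°), so sin θ_c = V₁/V₂.
θ_c = arcsin(701/1603) = arcsin 0.4373 = 25.93°.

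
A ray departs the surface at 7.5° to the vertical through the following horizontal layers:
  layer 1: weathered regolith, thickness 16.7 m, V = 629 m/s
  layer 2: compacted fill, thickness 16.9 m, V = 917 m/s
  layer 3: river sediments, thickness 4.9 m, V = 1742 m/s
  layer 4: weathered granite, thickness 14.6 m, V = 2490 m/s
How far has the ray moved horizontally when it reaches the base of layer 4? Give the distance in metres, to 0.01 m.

16.19 m

p = sin θ₁/V₁ = sin 7.5°/629 = 2.0751e-04 s/m is conserved through the stack.
Layer 1: θ = 7.50°; offset = 16.7·tan 7.50° = 2.1986 m.
Layer 2: sin θ = p·917 = 0.1903 → θ = 10.97°; offset = 16.9·tan 10.97° = 3.2758 m.
Layer 3: sin θ = p·1742 = 0.3615 → θ = 21.19°; offset = 4.9·tan 21.19° = 1.8998 m.
Layer 4: sin θ = p·2490 = 0.5167 → θ = 31.11°; offset = 14.6·tan 31.11° = 8.8114 m.
Summing the layer offsets gives 16.1855 m.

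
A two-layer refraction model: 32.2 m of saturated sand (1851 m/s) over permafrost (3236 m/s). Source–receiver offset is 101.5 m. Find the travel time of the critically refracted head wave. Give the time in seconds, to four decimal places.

θ_c = arcsin(V₁/V₂) = arcsin(1851/3236) = 34.89°, cos θ_c = 0.8203.
Intercept time tᵢ = 2h cos θ_c / V₁ = 2·32.2·0.8203/1851 = 0.02854 s.
t = x/V₂ + tᵢ = 101.5/3236 + 0.02854 = 0.05990 s.

0.0599 s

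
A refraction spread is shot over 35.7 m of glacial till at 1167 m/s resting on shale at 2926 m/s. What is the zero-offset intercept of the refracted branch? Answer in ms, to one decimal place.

θ_c = arcsin(V₁/V₂) = arcsin(1167/2926) = 23.51°; cos θ_c = 0.9170.
tᵢ = 2h·cos θ_c / V₁ = 2·35.7·0.9170 / 1167 = 0.05611 s.

56.1 ms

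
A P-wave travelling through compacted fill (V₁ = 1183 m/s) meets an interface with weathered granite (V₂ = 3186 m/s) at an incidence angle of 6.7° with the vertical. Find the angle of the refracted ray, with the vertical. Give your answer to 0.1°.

sin θ₁/V₁ = sin θ₂/V₂ ⇒ sin θ₂ = 3186·sin 6.7°/1183 = 3186·0.1167/1183 = 0.3142.
θ₂ = sin⁻¹(0.3142) = 18.31° (from vertical).

18.3°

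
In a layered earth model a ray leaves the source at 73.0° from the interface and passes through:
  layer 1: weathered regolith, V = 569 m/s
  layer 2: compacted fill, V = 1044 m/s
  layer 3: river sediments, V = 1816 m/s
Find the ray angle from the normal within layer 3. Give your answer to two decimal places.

From the normal: θ₁ = 90° − 73.0° = 17.0°.
Snell's law across each interface conserves sin θ / V, so sin θ_3 = V_3·sin θ₁/V₁.
sin θ_3 = 1816 × sin 17.0° / 569 = 0.9331.
θ_3 = 68.93° from the vertical.

68.93°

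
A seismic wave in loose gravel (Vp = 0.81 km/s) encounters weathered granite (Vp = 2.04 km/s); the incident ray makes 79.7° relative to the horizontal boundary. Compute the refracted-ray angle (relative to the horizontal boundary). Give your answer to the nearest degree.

63°

Angle from the normal: 90° − 79.7° = 10.3°.
sin θ₁/V₁ = sin θ₂/V₂ ⇒ sin θ₂ = 2.04·sin 10.3°/0.81 = 2.04·0.1788/0.81 = 0.4503.
θ₂ = sin⁻¹(0.4503) = 26.76° (from vertical).
From the interface: 90° − 26.76° = 63.24°.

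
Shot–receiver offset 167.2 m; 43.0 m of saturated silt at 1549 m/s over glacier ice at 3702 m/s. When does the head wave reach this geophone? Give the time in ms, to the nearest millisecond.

96 ms

t = x/V₂ + 2h·√(V₂²−V₁²)/(V₁V₂).
√(V₂²−V₁²) = √(3702²−1549²) = 3362.4 m/s; delay term = 2·43.0·3362.4/(1549·3702) = 0.05043 s.
t = 167.2/3702 + 0.05043 = 0.09559 s.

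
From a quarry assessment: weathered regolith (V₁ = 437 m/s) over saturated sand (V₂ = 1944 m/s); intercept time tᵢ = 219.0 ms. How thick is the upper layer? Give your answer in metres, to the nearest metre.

49 m

h = tᵢ·V₁·V₂ / (2·√(V₂²−V₁²)).
√(V₂²−V₁²) = √(1944² − 437²) = 1894.2 m/s.
h = 0.219 s × 437 × 1944 / (2 × 1894.2) = 49.11 m.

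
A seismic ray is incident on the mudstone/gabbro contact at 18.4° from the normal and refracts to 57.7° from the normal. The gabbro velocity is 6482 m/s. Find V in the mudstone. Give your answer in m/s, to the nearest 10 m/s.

sin 18.4° = 0.3156; sin 57.7° = 0.8453.
V₁ = V₂·(sin θ₁/sin θ₂) = 6482·(0.3156/0.8453) = 2420.60 m/s.

2420 m/s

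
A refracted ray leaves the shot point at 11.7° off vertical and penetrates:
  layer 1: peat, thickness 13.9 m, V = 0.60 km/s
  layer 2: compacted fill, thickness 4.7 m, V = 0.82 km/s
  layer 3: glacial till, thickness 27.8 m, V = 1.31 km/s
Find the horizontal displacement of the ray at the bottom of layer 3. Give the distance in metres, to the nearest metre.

18 m

Ray parameter p = sin 11.7° / 0.60 km/s = 3.3798e-01 s/km.
Layer 1: θ = 11.70°; offset = 13.9·tan 11.70° = 2.879 m.
Layer 2: sin θ = p·0.82 = 0.2771 → θ = 16.09°; offset = 4.7·tan 16.09° = 1.356 m.
Layer 3: sin θ = p·1.31 = 0.4428 → θ = 26.28°; offset = 27.8·tan 26.28° = 13.727 m.
Total horizontal offset = 17.962 m.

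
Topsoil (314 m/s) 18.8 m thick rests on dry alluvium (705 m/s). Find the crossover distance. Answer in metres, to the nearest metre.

x_cross = 2h·√((V₂+V₁)/(V₂−V₁)).
(V₂+V₁)/(V₂−V₁) = (705+314)/(705−314) = 2.6061; √ = 1.6144.
x_cross = 2·18.8·1.6144 = 60.70 m.

61 m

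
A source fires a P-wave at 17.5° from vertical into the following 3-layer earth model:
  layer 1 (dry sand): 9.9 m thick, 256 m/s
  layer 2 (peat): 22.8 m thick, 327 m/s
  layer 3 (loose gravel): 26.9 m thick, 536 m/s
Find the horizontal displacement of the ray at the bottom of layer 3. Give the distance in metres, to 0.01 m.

p = sin θ₁/V₁ = sin 17.5°/256 = 1.1746e-03 s/m is conserved through the stack.
Layer 1: θ = 17.50°; offset = 9.9·tan 17.50° = 3.1215 m.
Layer 2: sin θ = p·327 = 0.3841 → θ = 22.59°; offset = 22.8·tan 22.59° = 9.4852 m.
Layer 3: sin θ = p·536 = 0.6296 → θ = 39.02°; offset = 26.9·tan 39.02° = 21.7994 m.
Total horizontal offset = 34.4060 m.

34.41 m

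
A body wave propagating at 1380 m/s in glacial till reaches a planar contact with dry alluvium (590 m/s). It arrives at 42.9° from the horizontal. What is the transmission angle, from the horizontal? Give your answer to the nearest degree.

72°

Angle from the normal: 90° − 42.9° = 47.1°.
Snell's law: sin θ₂ = (V₂/V₁)·sin θ₁ = (590/1380)·sin 47.1° = 0.3132.
θ₂ = sin⁻¹(0.3132) = 18.25° (from vertical).
From the interface: 90° − 18.25° = 71.75°.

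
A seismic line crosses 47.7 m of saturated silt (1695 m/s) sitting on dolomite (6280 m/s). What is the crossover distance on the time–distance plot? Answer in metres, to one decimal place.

θ_c = arcsin(1695/6280) = 15.66°, so cos θ_c = 0.9629 and tᵢ = 2h cos θ_c/V₁ = 0.0542 s.
At crossover x/V₁ = x/V₂ + tᵢ ⇒ x = tᵢ/(1/V₁ − 1/V₂) = 0.05419/(5.8997e-04 − 1.5924e-04) = 125.82 m.

125.8 m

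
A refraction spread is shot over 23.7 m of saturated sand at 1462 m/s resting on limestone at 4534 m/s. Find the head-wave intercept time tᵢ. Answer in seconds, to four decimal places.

tᵢ = 2h·√(V₂²−V₁²)/(V₁V₂).
√(V₂²−V₁²) = √(4534²−1462²) = 4291.8 m/s.
tᵢ = 2·23.7·4291.8/(1462·4534) = 0.03069 s.

0.0307 s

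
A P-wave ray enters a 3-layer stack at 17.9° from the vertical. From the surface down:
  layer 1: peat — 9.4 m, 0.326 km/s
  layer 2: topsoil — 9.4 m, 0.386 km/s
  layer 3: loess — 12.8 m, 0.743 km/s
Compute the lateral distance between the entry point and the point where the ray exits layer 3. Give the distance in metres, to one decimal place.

19.3 m

Ray parameter p = sin 17.9° / 0.326 km/s = 9.4281e-01 s/km.
Layer 1: θ = 17.90°; offset = 9.4·tan 17.90° = 3.036 m.
Layer 2: sin θ = p·0.386 = 0.3639 → θ = 21.34°; offset = 9.4·tan 21.34° = 3.673 m.
Layer 3: sin θ = p·0.743 = 0.7005 → θ = 44.47°; offset = 12.8·tan 44.47° = 12.564 m.
Summing the layer offsets gives 19.273 m.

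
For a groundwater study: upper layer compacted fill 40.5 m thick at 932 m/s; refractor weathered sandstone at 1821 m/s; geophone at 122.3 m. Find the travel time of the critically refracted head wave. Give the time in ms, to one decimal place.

t = x/V₂ + 2h·√(V₂²−V₁²)/(V₁V₂).
√(V₂²−V₁²) = √(1821²−932²) = 1564.4 m/s; delay term = 2·40.5·1564.4/(932·1821) = 0.07466 s.
t = 122.3/1821 + 0.07466 = 0.14183 s.

141.8 ms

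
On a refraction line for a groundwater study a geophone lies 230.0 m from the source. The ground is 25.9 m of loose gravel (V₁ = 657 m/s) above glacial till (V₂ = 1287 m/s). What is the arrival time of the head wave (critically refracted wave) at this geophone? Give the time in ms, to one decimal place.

θ_c = arcsin(V₁/V₂) = arcsin(657/1287) = 30.70°, cos θ_c = 0.8599.
Intercept time tᵢ = 2h cos θ_c / V₁ = 2·25.9·0.8599/657 = 0.06780 s.
t = x/V₂ + tᵢ = 230.0/1287 + 0.06780 = 0.24651 s.

246.5 ms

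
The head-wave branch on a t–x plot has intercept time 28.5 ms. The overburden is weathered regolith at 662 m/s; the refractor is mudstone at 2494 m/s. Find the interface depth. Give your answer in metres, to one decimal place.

θ_c = arcsin(662/2494) = 15.39°; cos θ_c = 0.9641.
tᵢ = 2h cos θ_c/V₁ ⇒ h = tᵢ·V₁/(2 cos θ_c) = 0.0285·662/(2·0.9641) = 9.78 m.

9.8 m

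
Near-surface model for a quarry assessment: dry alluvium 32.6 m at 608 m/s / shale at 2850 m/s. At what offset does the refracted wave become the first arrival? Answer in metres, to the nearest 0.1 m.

x_cross = 2h·√((V₂+V₁)/(V₂−V₁)).
(V₂+V₁)/(V₂−V₁) = (2850+608)/(2850−608) = 1.5424; √ = 1.2419.
x_cross = 2·32.6·1.2419 = 80.97 m.

81.0 m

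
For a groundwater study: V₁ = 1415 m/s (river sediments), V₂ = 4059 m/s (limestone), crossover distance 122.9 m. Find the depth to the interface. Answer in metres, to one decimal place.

42.7 m

h = (x_cross/2)·√((V₂−V₁)/(V₂+V₁)).
(V₂−V₁)/(V₂+V₁) = (4059−1415)/(4059+1415) = 0.4830; √ = 0.6950.
h = (122.9/2)·0.6950 = 42.71 m.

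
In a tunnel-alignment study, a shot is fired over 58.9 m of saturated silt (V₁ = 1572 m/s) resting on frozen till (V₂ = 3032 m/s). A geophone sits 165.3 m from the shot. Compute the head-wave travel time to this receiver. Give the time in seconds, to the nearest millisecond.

0.119 s

θ_c = arcsin(V₁/V₂) = arcsin(1572/3032) = 31.23°, cos θ_c = 0.8551.
Intercept time tᵢ = 2h cos θ_c / V₁ = 2·58.9·0.8551/1572 = 0.06408 s.
t = x/V₂ + tᵢ = 165.3/3032 + 0.06408 = 0.11860 s.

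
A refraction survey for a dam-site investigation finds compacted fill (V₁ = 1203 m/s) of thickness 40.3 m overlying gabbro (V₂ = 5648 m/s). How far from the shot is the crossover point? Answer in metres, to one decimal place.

θ_c = arcsin(1203/5648) = 12.30°, so cos θ_c = 0.9771 and tᵢ = 2h cos θ_c/V₁ = 0.0655 s.
At crossover x/V₁ = x/V₂ + tᵢ ⇒ x = tᵢ/(1/V₁ − 1/V₂) = 0.06546/(8.3126e-04 − 1.7705e-04) = 100.06 m.

100.1 m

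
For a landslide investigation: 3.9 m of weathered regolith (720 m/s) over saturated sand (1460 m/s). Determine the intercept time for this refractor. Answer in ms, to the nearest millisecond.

θ_c = arcsin(V₁/V₂) = arcsin(720/1460) = 29.55°; cos θ_c = 0.8699.
tᵢ = 2h·cos θ_c / V₁ = 2·3.9·0.8699 / 720 = 0.00942 s.

9 ms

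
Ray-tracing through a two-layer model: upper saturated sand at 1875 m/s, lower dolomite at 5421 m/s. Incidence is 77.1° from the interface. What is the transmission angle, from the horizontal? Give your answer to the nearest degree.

50°

Convert to the normal: θ₁ = 90° − 77.1° = 12.9°.
Snell's law: sin θ₂ = (V₂/V₁)·sin θ₁ = (5421/1875)·sin 12.9° = 0.6455.
θ₂ = arcsin 0.6455 = 40.20° from the normal.
From the interface: 90° − 40.20° = 49.80°.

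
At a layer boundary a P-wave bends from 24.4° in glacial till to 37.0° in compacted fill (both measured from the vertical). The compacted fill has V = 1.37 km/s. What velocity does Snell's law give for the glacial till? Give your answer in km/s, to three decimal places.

Snell's law: sin 24.4°/V₁ = sin 37.0°/V₂.
V₁ = V₂·sin 24.4°/sin 37.0° = 1.37 × 0.6864 = 0.940 km/s.

0.940 km/s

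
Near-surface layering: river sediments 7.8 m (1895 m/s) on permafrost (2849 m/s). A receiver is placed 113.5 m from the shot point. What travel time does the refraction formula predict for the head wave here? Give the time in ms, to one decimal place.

46.0 ms

t = x/V₂ + 2h·√(V₂²−V₁²)/(V₁V₂).
√(V₂²−V₁²) = √(2849²−1895²) = 2127.4 m/s; delay term = 2·7.8·2127.4/(1895·2849) = 0.00615 s.
t = 113.5/2849 + 0.00615 = 0.04599 s.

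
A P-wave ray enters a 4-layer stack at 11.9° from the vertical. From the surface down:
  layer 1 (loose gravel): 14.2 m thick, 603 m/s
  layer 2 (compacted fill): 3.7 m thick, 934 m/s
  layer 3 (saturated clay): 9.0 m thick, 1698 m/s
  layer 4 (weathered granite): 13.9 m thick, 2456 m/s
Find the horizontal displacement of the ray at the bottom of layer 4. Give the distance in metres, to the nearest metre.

32 m

Apply Snell's law at each interface; in layer i the horizontal offset is hᵢ·tan θᵢ.
Layer 1: θ = 11.90°; offset = 14.2·tan 11.90° = 2.992 m.
Layer 2: sin θ = 934·sin 11.9°/603 = 0.3194, θ = 18.63°; offset = 3.7·tan 18.63° = 1.247 m.
Layer 3: sin θ = 1698·sin 11.9°/603 = 0.5807, θ = 35.50°; offset = 9.0·tan 35.50° = 6.419 m.
Layer 4: sin θ = 2456·sin 11.9°/603 = 0.8399, θ = 57.13°; offset = 13.9·tan 57.13° = 21.507 m.
Σ offsets = 32.166 m.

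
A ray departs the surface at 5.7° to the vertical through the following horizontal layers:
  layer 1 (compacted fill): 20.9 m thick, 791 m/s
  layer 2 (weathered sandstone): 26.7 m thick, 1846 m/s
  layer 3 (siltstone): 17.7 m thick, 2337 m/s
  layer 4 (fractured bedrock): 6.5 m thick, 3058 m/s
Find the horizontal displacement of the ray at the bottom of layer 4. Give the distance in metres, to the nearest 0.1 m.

16.6 m

p = sin θ₁/V₁ = sin 5.7°/791 = 1.2556e-04 s/m is conserved through the stack.
Layer 1: θ = 5.70°; offset = 20.9·tan 5.70° = 2.086 m.
Layer 2: sin θ = p·1846 = 0.2318 → θ = 13.40°; offset = 26.7·tan 13.40° = 6.362 m.
Layer 3: sin θ = p·2337 = 0.2934 → θ = 17.06°; offset = 17.7·tan 17.06° = 5.433 m.
Layer 4: sin θ = p·3058 = 0.3840 → θ = 22.58°; offset = 6.5·tan 22.58° = 2.703 m.
Total horizontal offset = 16.584 m.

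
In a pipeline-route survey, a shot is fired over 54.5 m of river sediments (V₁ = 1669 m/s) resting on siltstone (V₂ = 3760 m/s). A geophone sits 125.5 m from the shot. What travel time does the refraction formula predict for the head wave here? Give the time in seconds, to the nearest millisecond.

t = x/V₂ + 2h·√(V₂²−V₁²)/(V₁V₂).
√(V₂²−V₁²) = √(3760²−1669²) = 3369.3 m/s; delay term = 2·54.5·3369.3/(1669·3760) = 0.05852 s.
t = 125.5/3760 + 0.05852 = 0.09190 s.

0.092 s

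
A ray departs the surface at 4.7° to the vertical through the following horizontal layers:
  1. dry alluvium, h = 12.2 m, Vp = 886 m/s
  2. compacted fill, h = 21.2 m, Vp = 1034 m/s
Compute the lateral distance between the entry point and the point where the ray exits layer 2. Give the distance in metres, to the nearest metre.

3 m

Ray parameter p = sin 4.7° / 886 m/s = 9.2481e-05 s/m.
Layer 1: θ = 4.70°; offset = 12.2·tan 4.70° = 1.003 m.
Layer 2: sin θ = p·1034 = 0.0956 → θ = 5.49°; offset = 21.2·tan 5.49° = 2.037 m.
Total horizontal offset = 3.040 m.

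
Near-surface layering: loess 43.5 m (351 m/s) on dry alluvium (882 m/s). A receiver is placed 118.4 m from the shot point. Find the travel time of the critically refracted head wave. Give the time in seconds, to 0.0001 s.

0.3616 s

t = x/V₂ + 2h·√(V₂²−V₁²)/(V₁V₂).
√(V₂²−V₁²) = √(882²−351²) = 809.1 m/s; delay term = 2·43.5·809.1/(351·882) = 0.22739 s.
t = 118.4/882 + 0.22739 = 0.36163 s.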